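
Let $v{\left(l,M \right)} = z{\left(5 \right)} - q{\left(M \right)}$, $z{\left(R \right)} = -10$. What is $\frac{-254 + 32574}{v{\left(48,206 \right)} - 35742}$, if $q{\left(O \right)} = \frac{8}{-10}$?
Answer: $- \frac{40400}{44689} \approx -0.90403$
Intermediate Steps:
$q{\left(O \right)} = - \frac{4}{5}$ ($q{\left(O \right)} = 8 \left(- \frac{1}{10}\right) = - \frac{4}{5}$)
$v{\left(l,M \right)} = - \frac{46}{5}$ ($v{\left(l,M \right)} = -10 - - \frac{4}{5} = -10 + \frac{4}{5} = - \frac{46}{5}$)
$\frac{-254 + 32574}{v{\left(48,206 \right)} - 35742} = \frac{-254 + 32574}{- \frac{46}{5} - 35742} = \frac{32320}{- \frac{178756}{5}} = 32320 \left(- \frac{5}{178756}\right) = - \frac{40400}{44689}$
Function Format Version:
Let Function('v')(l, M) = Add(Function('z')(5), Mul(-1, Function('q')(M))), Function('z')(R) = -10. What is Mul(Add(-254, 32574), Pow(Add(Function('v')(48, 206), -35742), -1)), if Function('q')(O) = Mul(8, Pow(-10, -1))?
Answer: Rational(-40400, 44689) ≈ -0.90403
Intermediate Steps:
Function('q')(O) = Rational(-4, 5) (Function('q')(O) = Mul(8, Rational(-1, 10)) = Rational(-4, 5))
Function('v')(l, M) = Rational(-46, 5) (Function('v')(l, M) = Add(-10, Mul(-1, Rational(-4, 5))) = Add(-10, Rational(4, 5)) = Rational(-46, 5))
Mul(Add(-254, 32574), Pow(Add(Function('v')(48, 206), -35742), -1)) = Mul(Add(-254, 32574), Pow(Add(Rational(-46, 5), -35742), -1)) = Mul(32320, Pow(Rational(-178756, 5), -1)) = Mul(32320, Rational(-5, 178756)) = Rational(-40400, 44689)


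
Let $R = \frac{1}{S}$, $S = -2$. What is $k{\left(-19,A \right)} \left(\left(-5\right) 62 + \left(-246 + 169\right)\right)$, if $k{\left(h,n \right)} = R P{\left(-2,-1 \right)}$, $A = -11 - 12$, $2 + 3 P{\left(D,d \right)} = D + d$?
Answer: $- \frac{645}{2} \approx -322.5$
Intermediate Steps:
$P{\left(D,d \right)} = - \frac{2}{3} + \frac{D}{3} + \frac{d}{3}$ ($P{\left(D,d \right)} = - \frac{2}{3} + \frac{D + d}{3} = - \frac{2}{3} + \left(\frac{D}{3} + \frac{d}{3}\right) = - \frac{2}{3} + \frac{D}{3} + \frac{d}{3}$)
$A = -23$ ($A = -11 - 12 = -23$)
$R = - \frac{1}{2}$ ($R = \frac{1}{-2} = - \frac{1}{2} \approx -0.5$)
$k{\left(h,n \right)} = \frac{5}{6}$ ($k{\left(h,n \right)} = - \frac{- \frac{2}{3} + \frac{1}{3} \left(-2\right) + \frac{1}{3} \left(-1\right)}{2} = - \frac{- \frac{2}{3} - \frac{2}{3} - \frac{1}{3}}{2} = \left(- \frac{1}{2}\right) \left(- \frac{5}{3}\right) = \frac{5}{6}$)
$k{\left(-19,A \right)} \left(\left(-5\right) 62 + \left(-246 + 169\right)\right) = \frac{5 \left(\left(-5\right) 62 + \left(-246 + 169\right)\right)}{6} = \frac{5 \left(-310 - 77\right)}{6} = \frac{5}{6} \left(-387\right) = - \frac{645}{2}$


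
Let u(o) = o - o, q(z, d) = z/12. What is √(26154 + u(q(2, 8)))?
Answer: 3*√2906 ≈ 161.72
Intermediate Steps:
q(z, d) = z/12 (q(z, d) = z*(1/12) = z/12)
u(o) = 0
√(26154 + u(q(2, 8))) = √(26154 + 0) = √26154 = 3*√2906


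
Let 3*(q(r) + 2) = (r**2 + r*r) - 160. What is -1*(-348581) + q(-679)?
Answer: 1967659/3 ≈ 6.5589e+5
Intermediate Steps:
q(r) = -166/3 + 2*r**2/3 (q(r) = -2 + ((r**2 + r*r) - 160)/3 = -2 + ((r**2 + r**2) - 160)/3 = -2 + (2*r**2 - 160)/3 = -2 + (-160 + 2*r**2)/3 = -2 + (-160/3 + 2*r**2/3) = -166/3 + 2*r**2/3)
-1*(-348581) + q(-679) = -1*(-348581) + (-166/3 + (2/3)*(-679)**2) = 348581 + (-166/3 + (2/3)*461041) = 348581 + (-166/3 + 922082/3) = 348581 + 921916/3 = 1967659/3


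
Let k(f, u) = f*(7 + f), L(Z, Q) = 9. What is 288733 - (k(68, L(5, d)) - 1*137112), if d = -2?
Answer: 420745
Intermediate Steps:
288733 - (k(68, L(5, d)) - 1*137112) = 288733 - (68*(7 + 68) - 1*137112) = 288733 - (68*75 - 137112) = 288733 - (5100 - 137112) = 288733 - 1*(-132012) = 288733 + 132012 = 420745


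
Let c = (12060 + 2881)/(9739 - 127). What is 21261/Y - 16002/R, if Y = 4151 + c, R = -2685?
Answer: 395806014042/35723345935 ≈ 11.080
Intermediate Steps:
c = 14941/9612 ≈ 1.5544
Y = 39914353/9612 (Y = 4151 + 14941/9612 = 39914353/9612 ≈ 4152.6)
21261/Y - 16002/R = 21261/(39914353/9612) - 16002/(-2685) = 21261*(9612/39914353) - 16002*(-1/2685) = 204360732/39914353 + 5334/895 = 395806014042/35723345935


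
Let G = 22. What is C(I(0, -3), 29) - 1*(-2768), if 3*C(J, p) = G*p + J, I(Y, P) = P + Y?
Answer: 8939/3 ≈ 2979.7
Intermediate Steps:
C(J, p) = J/3 + 22*p/3 (C(J, p) = (22*p + J)/3 = (J + 22*p)/3 = J/3 + 22*p/3)
C(I(0, -3), 29) - 1*(-2768) = ((-3 + 0)/3 + (22/3)*29) - 1*(-2768) = ((1/3)*(-3) + 638/3) + 2768 = (-1 + 638/3) + 2768 = 635/3 + 2768 = 8939/3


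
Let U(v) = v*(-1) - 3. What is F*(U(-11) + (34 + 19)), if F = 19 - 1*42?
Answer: -1403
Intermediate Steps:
U(v) = -3 - v (U(v) = -v - 3 = -3 - v)
F = -23 (F = 19 - 42 = -23)
F*(U(-11) + (34 + 19)) = -23*((-3 - 1*(-11)) + (34 + 19)) = -23*((-3 + 11) + 53) = -23*(8 + 53) = -23*61 = -1403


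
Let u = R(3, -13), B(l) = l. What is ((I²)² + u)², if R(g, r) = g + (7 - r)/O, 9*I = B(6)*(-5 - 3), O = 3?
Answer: 4398209761/6561 ≈ 6.7036e+5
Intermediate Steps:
I = -16/3 (I = (6*(-5 - 3))/9 = (6*(-8))/9 = (⅑)*(-48) = -16/3 ≈ -5.3333)
R(g, r) = 7/3 + g - r/3 (R(g, r) = g + (7 - r)/3 = g + (7 - r)*(⅓) = g + (7/3 - r/3) = 7/3 + g - r/3)
u = 29/3 (u = 7/3 + 3 - ⅓*(-13) = 7/3 + 3 + 13/3 = 29/3 ≈ 9.6667)
((I²)² + u)² = (((-16/3)²)² + 29/3)² = ((256/9)² + 29/3)² = (65536/81 + 29/3)² = (66319/81)² = 4398209761/6561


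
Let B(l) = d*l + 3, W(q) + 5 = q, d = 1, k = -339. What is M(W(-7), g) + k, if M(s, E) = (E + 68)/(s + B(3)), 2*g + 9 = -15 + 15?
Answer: -4195/12 ≈ -349.58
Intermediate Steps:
W(q) = -5 + q
g = -9/2 (g = -9/2 + (-15 + 15)/2 = -9/2 + (1/2)*0 = -9/2 + 0 = -9/2 ≈ -4.5000)
B(l) = 3 + l (B(l) = 1*l + 3 = l + 3 = 3 + l)
M(s, E) = (68 + E)/(6 + s) (M(s, E) = (E + 68)/(s + (3 + 3)) = (68 + E)/(s + 6) = (68 + E)/(6 + s))
M(W(-7), g) + k = (68 - 9/2)/(6 + (-5 - 7)) - 339 = (127/2)/(6 - 12) - 339 = (127/2)/(-6) - 339 = -1/6*127/2 - 339 = -127/12 - 339 = -4195/12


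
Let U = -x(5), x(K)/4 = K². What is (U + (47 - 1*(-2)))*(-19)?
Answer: 969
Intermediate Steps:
x(K) = 4*K²
U = -100 (U = -4*5² = -4*25 = -1*100 = -100)
(U + (47 - 1*(-2)))*(-19) = (-100 + (47 - 1*(-2)))*(-19) = (-100 + (47 + 2))*(-19) = (-100 + 49)*(-19) = -51*(-19) = 969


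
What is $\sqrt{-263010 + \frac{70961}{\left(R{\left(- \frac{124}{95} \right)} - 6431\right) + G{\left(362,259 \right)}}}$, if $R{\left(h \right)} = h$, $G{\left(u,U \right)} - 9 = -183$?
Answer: $\frac{i \sqrt{103598742397711715}}{627599} \approx 512.86 i$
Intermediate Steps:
$G{\left(u,U \right)} = -174$ ($G{\left(u,U \right)} = 9 - 183 = -174$)
$\sqrt{-263010 + \frac{70961}{\left(R{\left(- \frac{124}{95} \right)} - 6431\right) + G{\left(362,259 \right)}}} = \sqrt{-263010 + \frac{70961}{\left(- \frac{124}{95} - 6431\right) - 174}} = \sqrt{-263010 + \frac{70961}{- \frac{611069}{95} - 174}} = \sqrt{-263010 + \frac{70961}{- \frac{627599}{95}}} = \sqrt{-263010 + 70961 \left(- \frac{95}{627599}\right)} = \sqrt{-263010 - \frac{6741295}{627599}} = \sqrt{- \frac{165071554285}{627599}} = \frac{i \sqrt{103598742397711715}}{627599}$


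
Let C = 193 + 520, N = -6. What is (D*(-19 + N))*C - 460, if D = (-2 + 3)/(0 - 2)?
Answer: 16905/2 ≈ 8452.5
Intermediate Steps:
D = -1/2 (D = 1/(-2) = 1*(-1/2) = -1/2 ≈ -0.50000)
C = 713
(D*(-19 + N))*C - 460 = -(-19 - 6)/2*713 - 460 = -1/2*(-25)*713 - 460 = (25/2)*713 - 460 = 17825/2 - 460 = 16905/2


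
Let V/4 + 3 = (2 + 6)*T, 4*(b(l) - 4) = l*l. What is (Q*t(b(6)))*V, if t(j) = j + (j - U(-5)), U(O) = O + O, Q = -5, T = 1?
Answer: -3600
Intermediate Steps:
U(O) = 2*O
b(l) = 4 + l**2/4 (b(l) = 4 + (l*l)/4 = 4 + l**2/4)
V = 20 (V = -12 + 4*((2 + 6)*1) = -12 + 4*(8*1) = -12 + 4*8 = -12 + 32 = 20)
t(j) = 10 + 2*j (t(j) = j + (j - 2*(-5)) = j + (j - 1*(-10)) = j + (j + 10) = j + (10 + j) = 10 + 2*j)
(Q*t(b(6)))*V = -5*(10 + 2*(4 + (1/4)*6**2))*20 = -5*(10 + 2*(4 + (1/4)*36))*20 = -5*(10 + 2*(4 + 9))*20 = -5*(10 + 2*13)*20 = -5*(10 + 26)*20 = -5*36*20 = -180*20 = -3600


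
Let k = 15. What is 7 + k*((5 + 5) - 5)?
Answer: 82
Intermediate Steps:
7 + k*((5 + 5) - 5) = 7 + 15*((5 + 5) - 5) = 7 + 15*(10 - 5) = 7 + 15*5 = 7 + 75 = 82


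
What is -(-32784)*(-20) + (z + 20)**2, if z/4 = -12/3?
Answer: -655664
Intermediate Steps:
z = -16 (z = 4*(-12/3) = 4*(-12*1/3) = 4*(-4) = -16)
-(-32784)*(-20) + (z + 20)**2 = -(-32784)*(-20) + (-16 + 20)**2 = -683*960 + 4**2 = -655680 + 16 = -655664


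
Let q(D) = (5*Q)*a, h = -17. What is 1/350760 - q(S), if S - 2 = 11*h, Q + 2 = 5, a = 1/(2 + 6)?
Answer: -328837/175380 ≈ -1.8750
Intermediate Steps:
a = 1/8 ≈ 0.12500
Q = 3 (Q = -2 + 5 = 3)
S = -185 (S = 2 + 11*(-17) = 2 - 187 = -185)
q(D) = 15/8 (q(D) = (5*3)*(1/8) = 15*(1/8) = 15/8)
1/350760 - q(S) = 1/350760 - 1*15/8 = 1/350760 - 15/8 = -328837/175380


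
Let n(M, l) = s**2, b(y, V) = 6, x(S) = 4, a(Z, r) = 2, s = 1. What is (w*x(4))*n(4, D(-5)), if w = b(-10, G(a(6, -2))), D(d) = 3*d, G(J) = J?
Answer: 24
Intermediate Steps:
w = 6
n(M, l) = 1 (n(M, l) = 1**2 = 1)
(w*x(4))*n(4, D(-5)) = (6*4)*1 = 24*1 = 24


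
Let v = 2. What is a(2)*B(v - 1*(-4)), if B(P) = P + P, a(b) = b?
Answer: 24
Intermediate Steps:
B(P) = 2*P
a(2)*B(v - 1*(-4)) = 2*(2*(2 - 1*(-4))) = 2*(2*(2 + 4)) = 2*(2*6) = 2*12 = 24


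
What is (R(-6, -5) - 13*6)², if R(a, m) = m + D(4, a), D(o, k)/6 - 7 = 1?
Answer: 1225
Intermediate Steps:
D(o, k) = 48 (D(o, k) = 42 + 6*1 = 42 + 6 = 48)
R(a, m) = 48 + m (R(a, m) = m + 48 = 48 + m)
(R(-6, -5) - 13*6)² = ((48 - 5) - 13*6)² = (43 - 78)² = (-35)² = 1225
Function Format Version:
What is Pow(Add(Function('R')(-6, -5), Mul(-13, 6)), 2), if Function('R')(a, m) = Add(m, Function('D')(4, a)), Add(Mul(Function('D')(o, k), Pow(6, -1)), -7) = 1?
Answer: 1225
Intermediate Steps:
Function('D')(o, k) = 48 (Function('D')(o, k) = Add(42, Mul(6, 1)) = Add(42, 6) = 48)
Function('R')(a, m) = Add(48, m) (Function('R')(a, m) = Add(m, 48) = Add(48, m))
Pow(Add(Function('R')(-6, -5), Mul(-13, 6)), 2) = Pow(Add(Add(48, -5), Mul(-13, 6)), 2) = Pow(Add(43, -78), 2) = Pow(-35, 2) = 1225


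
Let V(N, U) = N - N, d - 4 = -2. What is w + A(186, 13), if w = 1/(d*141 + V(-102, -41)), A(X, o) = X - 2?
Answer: 51889/282 ≈ 184.00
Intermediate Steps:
d = 2 (d = 4 - 2 = 2)
A(X, o) = -2 + X
V(N, U) = 0
w = 1/282 (w = 1/(2*141 + 0) = 1/(282 + 0) = 1/282 ≈ 0.0035461)
w + A(186, 13) = 1/282 + (-2 + 186) = 1/282 + 184 = 51889/282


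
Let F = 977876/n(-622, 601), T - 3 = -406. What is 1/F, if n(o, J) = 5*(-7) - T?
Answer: 92/244469 ≈ 0.00037633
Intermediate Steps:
T = -403 (T = 3 - 406 = -403)
n(o, J) = 368 (n(o, J) = 5*(-7) - 1*(-403) = -35 + 403 = 368)
F = 244469/92 (F = 977876/368 = 977876*(1/368) = 244469/92 ≈ 2657.3)
1/F = 1/(244469/92) = 92/244469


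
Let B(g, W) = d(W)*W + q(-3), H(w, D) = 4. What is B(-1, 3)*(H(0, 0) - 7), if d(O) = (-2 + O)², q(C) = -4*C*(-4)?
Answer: 135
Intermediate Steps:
q(C) = 16*C
B(g, W) = -48 + W*(-2 + W)² (B(g, W) = (-2 + W)²*W + 16*(-3) = W*(-2 + W)² - 48 = -48 + W*(-2 + W)²)
B(-1, 3)*(H(0, 0) - 7) = (-48 + 3*(-2 + 3)²)*(4 - 7) = (-48 + 3*1²)*(-3) = (-48 + 3*1)*(-3) = (-48 + 3)*(-3) = -45*(-3) = 135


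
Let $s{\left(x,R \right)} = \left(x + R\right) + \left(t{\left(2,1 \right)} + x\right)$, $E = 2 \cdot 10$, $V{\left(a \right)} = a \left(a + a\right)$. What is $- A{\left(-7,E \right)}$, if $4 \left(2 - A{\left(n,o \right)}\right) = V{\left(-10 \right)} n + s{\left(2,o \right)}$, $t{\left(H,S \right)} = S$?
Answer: $- \frac{1383}{4} \approx -345.75$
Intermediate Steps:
$V{\left(a \right)} = 2 a^{2}$ ($V{\left(a \right)} = a 2 a = 2 a^{2}$)
$E = 20$
$s{\left(x,R \right)} = 1 + R + 2 x$ ($s{\left(x,R \right)} = \left(x + R\right) + \left(1 + x\right) = \left(R + x\right) + \left(1 + x\right) = 1 + R + 2 x$)
$A{\left(n,o \right)} = \frac{3}{4} - 50 n - \frac{o}{4}$ ($A{\left(n,o \right)} = 2 - \frac{2 \left(-10\right)^{2} n + \left(1 + o + 2 \cdot 2\right)}{4} = 2 - \frac{2 \cdot 100 n + \left(1 + o + 4\right)}{4} = 2 - \frac{200 n + \left(5 + o\right)}{4} = 2 - \frac{5 + o + 200 n}{4} = 2 - \left(\frac{5}{4} + 50 n + \frac{o}{4}\right) = \frac{3}{4} - 50 n - \frac{o}{4}$)
$- A{\left(-7,E \right)} = - (\frac{3}{4} - -350 - 5) = - (\frac{3}{4} + 350 - 5) = \left(-1\right) \frac{1383}{4} = - \frac{1383}{4}$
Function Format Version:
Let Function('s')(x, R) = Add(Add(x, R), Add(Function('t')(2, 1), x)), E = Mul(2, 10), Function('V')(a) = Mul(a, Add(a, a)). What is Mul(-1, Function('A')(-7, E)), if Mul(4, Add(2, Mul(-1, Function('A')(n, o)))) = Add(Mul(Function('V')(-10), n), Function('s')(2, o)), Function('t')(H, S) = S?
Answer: Rational(-1383, 4) ≈ -345.75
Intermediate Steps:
Function('V')(a) = Mul(2, Pow(a, 2)) (Function('V')(a) = Mul(a, Mul(2, a)) = Mul(2, Pow(a, 2)))
E = 20
Function('s')(x, R) = Add(1, R, Mul(2, x)) (Function('s')(x, R) = Add(Add(x, R), Add(1, x)) = Add(Add(R, x), Add(1, x)) = Add(1, R, Mul(2, x)))
Function('A')(n, o) = Add(Rational(3, 4), Mul(-50, n), Mul(Rational(-1, 4), o)) (Function('A')(n, o) = Add(2, Mul(Rational(-1, 4), Add(Mul(Mul(2, Pow(-10, 2)), n), Add(1, o, Mul(2, 2))))) = Add(2, Mul(Rational(-1, 4), Add(Mul(Mul(2, 100), n), Add(1, o, 4)))) = Add(2, Mul(Rational(-1, 4), Add(Mul(200, n), Add(5, o)))) = Add(2, Mul(Rational(-1, 4), Add(5, o, Mul(200, n)))) = Add(2, Add(Rational(-5, 4), Mul(-50, n), Mul(Rational(-1, 4), o))) = Add(Rational(3, 4), Mul(-50, n), Mul(Rational(-1, 4), o)))
Mul(-1, Function('A')(-7, E)) = Mul(-1, Add(Rational(3, 4), Mul(-50, -7), Mul(Rational(-1, 4), 20))) = Mul(-1, Add(Rational(3, 4), 350, -5)) = Mul(-1, Rational(1383, 4)) = Rational(-1383, 4)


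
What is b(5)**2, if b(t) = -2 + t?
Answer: 9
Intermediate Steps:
b(5)**2 = (-2 + 5)**2 = 3**2 = 9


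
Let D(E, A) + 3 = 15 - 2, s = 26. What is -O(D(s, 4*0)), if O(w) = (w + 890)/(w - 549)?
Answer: 900/539 ≈ 1.6698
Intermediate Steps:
D(E, A) = 10 (D(E, A) = -3 + (15 - 2) = -3 + 13 = 10)
O(w) = (890 + w)/(-549 + w)
-O(D(s, 4*0)) = -(890 + 10)/(-549 + 10) = -900/(-539) = -(-1)*900/539 = -1*(-900/539) = 900/539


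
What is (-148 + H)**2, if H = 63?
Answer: 7225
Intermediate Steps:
(-148 + H)**2 = (-148 + 63)**2 = (-85)**2 = 7225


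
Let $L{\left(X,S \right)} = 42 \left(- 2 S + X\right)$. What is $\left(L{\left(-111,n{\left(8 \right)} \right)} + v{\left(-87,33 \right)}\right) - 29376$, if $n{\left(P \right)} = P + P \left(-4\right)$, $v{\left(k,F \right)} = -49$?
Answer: $-32071$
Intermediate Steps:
$n{\left(P \right)} = - 3 P$ ($n{\left(P \right)} = P - 4 P = - 3 P$)
$L{\left(X,S \right)} = - 84 S + 42 X$ ($L{\left(X,S \right)} = 42 \left(X - 2 S\right) = - 84 S + 42 X$)
$\left(L{\left(-111,n{\left(8 \right)} \right)} + v{\left(-87,33 \right)}\right) - 29376 = \left(\left(- 84 \left(\left(-3\right) 8\right) + 42 \left(-111\right)\right) - 49\right) - 29376 = \left(\left(\left(-84\right) \left(-24\right) - 4662\right) - 49\right) - 29376 = \left(\left(2016 - 4662\right) - 49\right) - 29376 = \left(-2646 - 49\right) - 29376 = -2695 - 29376 = -32071$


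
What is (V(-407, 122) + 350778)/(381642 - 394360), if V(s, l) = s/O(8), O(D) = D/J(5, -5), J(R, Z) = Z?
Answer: -2808259/101744 ≈ -27.601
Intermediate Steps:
O(D) = -D/5 (O(D) = D/(-5) = D*(-⅕) = -D/5)
V(s, l) = -5*s/8 (V(s, l) = s/((-⅕*8)) = s/(-8/5) = s*(-5/8) = -5*s/8)
(V(-407, 122) + 350778)/(381642 - 394360) = (-5/8*(-407) + 350778)/(381642 - 394360) = (2035/8 + 350778)/(-12718) = (2808259/8)*(-1/12718) = -2808259/101744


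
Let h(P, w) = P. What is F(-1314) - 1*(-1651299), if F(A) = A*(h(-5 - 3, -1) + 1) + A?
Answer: 1659183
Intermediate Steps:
F(A) = -6*A (F(A) = A*((-5 - 3) + 1) + A = A*(-8 + 1) + A = A*(-7) + A = -7*A + A = -6*A)
F(-1314) - 1*(-1651299) = -6*(-1314) - 1*(-1651299) = 7884 + 1651299 = 1659183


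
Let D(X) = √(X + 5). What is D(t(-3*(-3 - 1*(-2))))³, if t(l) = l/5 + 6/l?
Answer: 38*√190/25 ≈ 20.952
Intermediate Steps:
t(l) = 6/l + l/5 (t(l) = l*(⅕) + 6/l = l/5 + 6/l = 6/l + l/5)
D(X) = √(5 + X)
D(t(-3*(-3 - 1*(-2))))³ = (√(5 + (6/((-3*(-3 - 1*(-2)))) + (-3*(-3 - 1*(-2)))/5)))³ = (√(5 + (6/((-3*(-3 + 2))) + (-3*(-3 + 2))/5)))³ = (√(5 + (6/((-3*(-1))) + (-3*(-1))/5)))³ = (√(5 + (6/3 + (⅕)*3)))³ = (√(5 + (6*(⅓) + ⅗)))³ = (√(5 + (2 + ⅗)))³ = (√(5 + 13/5))³ = (√(38/5))³ = (√190/5)³ = 38*√190/25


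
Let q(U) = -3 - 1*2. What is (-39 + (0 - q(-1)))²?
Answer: 1156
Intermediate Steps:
q(U) = -5 (q(U) = -3 - 2 = -5)
(-39 + (0 - q(-1)))² = (-39 + (0 - 1*(-5)))² = (-39 + (0 + 5))² = (-39 + 5)² = (-34)² = 1156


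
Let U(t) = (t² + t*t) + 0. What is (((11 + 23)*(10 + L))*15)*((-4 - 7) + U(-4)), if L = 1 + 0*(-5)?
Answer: 117810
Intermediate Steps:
U(t) = 2*t² (U(t) = (t² + t²) + 0 = 2*t² + 0 = 2*t²)
L = 1 (L = 1 + 0 = 1)
(((11 + 23)*(10 + L))*15)*((-4 - 7) + U(-4)) = (((11 + 23)*(10 + 1))*15)*((-4 - 7) + 2*(-4)²) = ((34*11)*15)*(-11 + 2*16) = (374*15)*(-11 + 32) = 5610*21 = 117810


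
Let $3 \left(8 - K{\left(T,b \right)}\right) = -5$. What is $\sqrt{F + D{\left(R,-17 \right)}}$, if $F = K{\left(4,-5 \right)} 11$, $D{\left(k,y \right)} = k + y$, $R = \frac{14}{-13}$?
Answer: $\frac{\sqrt{134238}}{39} \approx 9.3945$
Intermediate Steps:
$R = - \frac{14}{13}$ ($R = 14 \left(- \frac{1}{13}\right) = - \frac{14}{13} \approx -1.0769$)
$K{\left(T,b \right)} = \frac{29}{3}$ ($K{\left(T,b \right)} = 8 - - \frac{5}{3} = 8 + \frac{5}{3} = \frac{29}{3}$)
$F = \frac{319}{3}$ ($F = \frac{29}{3} \cdot 11 = \frac{319}{3} \approx 106.33$)
$\sqrt{F + D{\left(R,-17 \right)}} = \sqrt{\frac{319}{3} - \frac{235}{13}} = \sqrt{\frac{3442}{39}} = \frac{\sqrt{134238}}{39}$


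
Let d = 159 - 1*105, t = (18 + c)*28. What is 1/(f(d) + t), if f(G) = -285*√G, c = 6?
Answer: -112/655761 - 95*√6/437174 ≈ -0.00070308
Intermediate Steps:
t = 672 (t = (18 + 6)*28 = 24*28 = 672)
d = 54 (d = 159 - 105 = 54)
1/(f(d) + t) = 1/(-855*√6 + 672) = 1/(672 - 855*√6)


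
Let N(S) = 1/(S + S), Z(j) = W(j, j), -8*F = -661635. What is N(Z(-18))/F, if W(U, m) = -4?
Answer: -1/661635 ≈ -1.5114e-6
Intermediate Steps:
F = 661635/8 (F = -⅛*(-661635) = 661635/8 ≈ 82704.)
Z(j) = -4
N(S) = 1/(2*S)
N(Z(-18))/F = ((½)/(-4))/(661635/8) = ((½)*(-¼))*(8/661635) = -⅛*8/661635 = -1/661635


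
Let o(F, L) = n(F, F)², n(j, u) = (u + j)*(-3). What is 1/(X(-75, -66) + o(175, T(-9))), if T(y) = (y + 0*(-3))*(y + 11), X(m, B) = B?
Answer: 1/1102434 ≈ 9.0708e-7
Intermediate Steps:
T(y) = y*(11 + y) (T(y) = (y + 0)*(11 + y) = y*(11 + y))
n(j, u) = -3*j - 3*u (n(j, u) = (j + u)*(-3) = -3*j - 3*u)
o(F, L) = 36*F² (o(F, L) = (-3*F - 3*F)² = (-6*F)² = 36*F²)
1/(X(-75, -66) + o(175, T(-9))) = 1/(-66 + 36*175²) = 1/(-66 + 36*30625) = 1/(-66 + 1102500) = 1/1102434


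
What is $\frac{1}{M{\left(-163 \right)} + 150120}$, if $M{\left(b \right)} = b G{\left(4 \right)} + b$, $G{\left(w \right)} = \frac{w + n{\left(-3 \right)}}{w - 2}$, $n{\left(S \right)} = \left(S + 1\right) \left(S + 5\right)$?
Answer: $\frac{1}{149957} \approx 6.6686 \cdot 10^{-6}$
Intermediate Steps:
$n{\left(S \right)} = \left(1 + S\right) \left(5 + S\right)$
$G{\left(w \right)} = \frac{-4 + w}{-2 + w}$ ($G{\left(w \right)} = \frac{w + \left(5 + \left(-3\right)^{2} + 6 \left(-3\right)\right)}{w - 2} = \frac{w + \left(5 + 9 - 18\right)}{-2 + w} = \frac{w - 4}{-2 + w} = \frac{-4 + w}{-2 + w}$)
$M{\left(b \right)} = b$ ($M{\left(b \right)} = b \frac{-4 + 4}{-2 + 4} + b = b \frac{1}{2} \cdot 0 + b = b 0 + b = 0 + b = b$)
$\frac{1}{M{\left(-163 \right)} + 150120} = \frac{1}{-163 + 150120} = \frac{1}{149957}$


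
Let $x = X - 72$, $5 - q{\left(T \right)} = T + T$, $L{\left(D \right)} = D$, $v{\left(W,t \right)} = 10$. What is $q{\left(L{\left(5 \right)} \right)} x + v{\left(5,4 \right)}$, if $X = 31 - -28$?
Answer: $75$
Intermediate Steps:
$X = 59$ ($X = 31 + 28 = 59$)
$q{\left(T \right)} = 5 - 2 T$ ($q{\left(T \right)} = 5 - \left(T + T\right) = 5 - 2 T$)
$x = -13$ ($x = 59 - 72 = -13$)
$q{\left(L{\left(5 \right)} \right)} x + v{\left(5,4 \right)} = \left(5 - 10\right) \left(-13\right) + 10 = \left(-5\right) \left(-13\right) + 10 = 65 + 10 = 75$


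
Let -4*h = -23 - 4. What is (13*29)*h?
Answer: 10179/4 ≈ 2544.8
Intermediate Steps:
h = 27/4 (h = -(-23 - 4)/4 = -¼*(-27) = 27/4 ≈ 6.7500)
(13*29)*h = (13*29)*(27/4) = 377*(27/4) = 10179/4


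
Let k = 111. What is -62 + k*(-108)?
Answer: -12050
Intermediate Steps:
-62 + k*(-108) = -62 + 111*(-108) = -62 - 11988 = -12050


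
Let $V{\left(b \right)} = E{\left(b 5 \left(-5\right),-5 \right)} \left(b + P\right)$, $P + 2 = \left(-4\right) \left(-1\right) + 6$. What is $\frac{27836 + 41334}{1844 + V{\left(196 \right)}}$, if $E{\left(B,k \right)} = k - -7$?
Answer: $\frac{34585}{1126} \approx 30.715$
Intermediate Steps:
$E{\left(B,k \right)} = 7 + k$ ($E{\left(B,k \right)} = k + 7 = 7 + k$)
$P = 8$ ($P = -2 + \left(\left(-4\right) \left(-1\right) + 6\right) = -2 + \left(4 + 6\right) = -2 + 10 = 8$)
$V{\left(b \right)} = 16 + 2 b$ ($V{\left(b \right)} = \left(7 - 5\right) \left(b + 8\right) = 2 \left(8 + b\right) = 16 + 2 b$)
$\frac{27836 + 41334}{1844 + V{\left(196 \right)}} = \frac{27836 + 41334}{1844 + \left(16 + 2 \cdot 196\right)} = \frac{69170}{1844 + \left(16 + 392\right)} = \frac{69170}{1844 + 408} = \frac{69170}{2252} = 69170 \cdot \frac{1}{2252} = \frac{34585}{1126}$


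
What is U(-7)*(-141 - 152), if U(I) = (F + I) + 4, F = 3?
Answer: 0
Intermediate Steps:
U(I) = 7 + I (U(I) = (3 + I) + 4 = 7 + I)
U(-7)*(-141 - 152) = (7 - 7)*(-141 - 152) = 0*(-293) = 0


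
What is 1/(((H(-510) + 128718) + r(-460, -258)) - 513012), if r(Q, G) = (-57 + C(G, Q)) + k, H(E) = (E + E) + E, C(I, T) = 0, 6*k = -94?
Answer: -3/1157690 ≈ -2.5914e-6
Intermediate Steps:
k = -47/3 (k = (⅙)*(-94) = -47/3 ≈ -15.667)
H(E) = 3*E (H(E) = 2*E + E = 3*E)
r(Q, G) = -218/3 (r(Q, G) = (-57 + 0) - 47/3 = -57 - 47/3 = -218/3)
1/(((H(-510) + 128718) + r(-460, -258)) - 513012) = 1/(((3*(-510) + 128718) - 218/3) - 513012) = 1/(((-1530 + 128718) - 218/3) - 513012) = 1/((127188 - 218/3) - 513012) = 1/(381346/3 - 513012) = 1/(-1157690/3) = -3/1157690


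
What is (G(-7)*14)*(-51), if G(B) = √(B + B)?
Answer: -714*I*√14 ≈ -2671.5*I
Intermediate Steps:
G(B) = √2*√B (G(B) = √(2*B) = √2*√B)
(G(-7)*14)*(-51) = ((√2*√(-7))*14)*(-51) = ((√2*(I*√7))*14)*(-51) = ((I*√14)*14)*(-51) = (14*I*√14)*(-51) = -714*I*√14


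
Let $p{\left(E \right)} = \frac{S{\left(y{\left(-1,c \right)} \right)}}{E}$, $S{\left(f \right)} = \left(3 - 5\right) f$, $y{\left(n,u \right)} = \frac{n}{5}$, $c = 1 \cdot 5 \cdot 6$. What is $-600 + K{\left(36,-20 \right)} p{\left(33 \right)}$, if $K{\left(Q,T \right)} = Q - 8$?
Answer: $- \frac{98944}{165} \approx -599.66$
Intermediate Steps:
$c = 30$ ($c = 5 \cdot 6 = 30$)
$y{\left(n,u \right)} = \frac{n}{5}$ ($y{\left(n,u \right)} = n \frac{1}{5} = \frac{n}{5}$)
$S{\left(f \right)} = - 2 f$
$K{\left(Q,T \right)} = -8 + Q$
$p{\left(E \right)} = \frac{2}{5 E}$ ($p{\left(E \right)} = \frac{\left(-2\right) \frac{1}{5} \left(-1\right)}{E} = \frac{\left(-2\right) \left(- \frac{1}{5}\right)}{E} = \frac{2}{5 E}$)
$-600 + K{\left(36,-20 \right)} p{\left(33 \right)} = -600 + \left(-8 + 36\right) \frac{2}{5 \cdot 33} = -600 + 28 \cdot \frac{2}{5} \cdot \frac{1}{33} = -600 + 28 \cdot \frac{2}{165} = -600 + \frac{56}{165} = - \frac{98944}{165}$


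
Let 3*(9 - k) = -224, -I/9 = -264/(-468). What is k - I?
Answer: 3461/39 ≈ 88.744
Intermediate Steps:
I = -66/13 (I = -(-2376)/(-468) = -(-2376)*(-1)/468 = -9*22/39 = -66/13 ≈ -5.0769)
k = 251/3 (k = 9 - ⅓*(-224) = 9 + 224/3 = 251/3 ≈ 83.667)
k - I = 251/3 - 1*(-66/13) = 251/3 + 66/13 = 3461/39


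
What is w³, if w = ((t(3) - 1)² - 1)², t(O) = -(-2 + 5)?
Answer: 11390625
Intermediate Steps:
t(O) = -3 (t(O) = -1*3 = -3)
w = 225 (w = ((-3 - 1)² - 1)² = ((-4)² - 1)² = (16 - 1)² = 15² = 225)
w³ = 225³ = 11390625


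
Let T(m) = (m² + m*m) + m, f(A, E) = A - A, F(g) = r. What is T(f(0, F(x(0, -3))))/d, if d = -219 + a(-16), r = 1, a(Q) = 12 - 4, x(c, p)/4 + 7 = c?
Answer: 0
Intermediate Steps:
x(c, p) = -28 + 4*c
a(Q) = 8
F(g) = 1
f(A, E) = 0
T(m) = m + 2*m² (T(m) = (m² + m²) + m = 2*m² + m = m + 2*m²)
d = -211 (d = -219 + 8 = -211)
T(f(0, F(x(0, -3))))/d = (0*(1 + 2*0))/(-211) = (0*(1 + 0))*(-1/211) = (0*1)*(-1/211) = 0*(-1/211) = 0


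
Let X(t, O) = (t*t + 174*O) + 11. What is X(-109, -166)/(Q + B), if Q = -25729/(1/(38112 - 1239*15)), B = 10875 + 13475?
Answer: 16992/502385833 ≈ 3.3823e-5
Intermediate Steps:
X(t, O) = 11 + t**2 + 174*O (X(t, O) = (t**2 + 174*O) + 11 = 11 + t**2 + 174*O)
B = 24350
Q = -502410183 (Q = -25729/(1/(38112 - 18585)) = -25729/(1/19527) = -25729/1/19527 = -25729*19527 = -502410183)
X(-109, -166)/(Q + B) = (11 + (-109)**2 + 174*(-166))/(-502410183 + 24350) = (11 + 11881 - 28884)/(-502385833) = -16992*(-1/502385833) = 16992/502385833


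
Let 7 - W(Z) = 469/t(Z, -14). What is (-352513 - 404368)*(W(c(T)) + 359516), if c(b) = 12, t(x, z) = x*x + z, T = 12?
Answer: -35374741632001/130 ≈ -2.7211e+11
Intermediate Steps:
t(x, z) = z + x² (t(x, z) = x² + z = z + x²)
W(Z) = 7 - 469/(-14 + Z²)
(-352513 - 404368)*(W(c(T)) + 359516) = (-352513 - 404368)*(7*(-81 + 12²)/(-14 + 12²) + 359516) = -756881*(7*(-81 + 144)/(-14 + 144) + 359516) = -756881*(7*63/130 + 359516) = -756881*(7*(1/130)*63 + 359516) = -756881*(441/130 + 359516) = -756881*46737521/130 = -35374741632001/130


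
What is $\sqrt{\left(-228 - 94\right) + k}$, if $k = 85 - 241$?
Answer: $i \sqrt{478} \approx 21.863 i$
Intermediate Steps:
$k = -156$ ($k = 85 - 241 = -156$)
$\sqrt{\left(-228 - 94\right) + k} = \sqrt{\left(-228 - 94\right) - 156} = \sqrt{-322 - 156} = \sqrt{-478} = i \sqrt{478}$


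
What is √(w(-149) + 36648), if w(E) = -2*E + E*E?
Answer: √59147 ≈ 243.20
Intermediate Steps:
w(E) = E² - 2*E (w(E) = -2*E + E² = E² - 2*E)
√(w(-149) + 36648) = √(-149*(-2 - 149) + 36648) = √(-149*(-151) + 36648) = √(22499 + 36648) = √59147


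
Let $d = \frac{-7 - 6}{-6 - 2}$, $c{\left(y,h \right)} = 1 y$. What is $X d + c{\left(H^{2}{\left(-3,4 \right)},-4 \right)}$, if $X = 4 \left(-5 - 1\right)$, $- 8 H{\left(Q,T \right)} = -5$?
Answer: $- \frac{2471}{64} \approx -38.609$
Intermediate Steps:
$H{\left(Q,T \right)} = \frac{5}{8}$ ($H{\left(Q,T \right)} = \left(- \frac{1}{8}\right) \left(-5\right) = \frac{5}{8}$)
$c{\left(y,h \right)} = y$
$X = -24$ ($X = 4 \left(-6\right) = -24$)
$d = \frac{13}{8}$ ($d = - \frac{13}{-8} = \left(-13\right) \left(- \frac{1}{8}\right) = \frac{13}{8} \approx 1.625$)
$X d + c{\left(H^{2}{\left(-3,4 \right)},-4 \right)} = \left(-24\right) \frac{13}{8} + \left(\frac{5}{8}\right)^{2} = -39 + \frac{25}{64} = - \frac{2471}{64}$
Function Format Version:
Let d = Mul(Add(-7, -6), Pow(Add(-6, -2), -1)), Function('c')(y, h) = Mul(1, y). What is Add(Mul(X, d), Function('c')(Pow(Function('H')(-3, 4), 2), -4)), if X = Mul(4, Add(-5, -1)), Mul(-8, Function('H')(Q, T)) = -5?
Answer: Rational(-2471, 64) ≈ -38.609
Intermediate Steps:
Function('H')(Q, T) = Rational(5, 8) (Function('H')(Q, T) = Mul(Rational(-1, 8), -5) = Rational(5, 8))
Function('c')(y, h) = y
X = -24 (X = Mul(4, -6) = -24)
d = Rational(13, 8) (d = Mul(-13, Pow(-8, -1)) = Mul(-13, Rational(-1, 8)) = Rational(13, 8) ≈ 1.6250)
Add(Mul(X, d), Function('c')(Pow(Function('H')(-3, 4), 2), -4)) = Add(Mul(-24, Rational(13, 8)), Pow(Rational(5, 8), 2)) = Add(-39, Rational(25, 64)) = Rational(-2471, 64)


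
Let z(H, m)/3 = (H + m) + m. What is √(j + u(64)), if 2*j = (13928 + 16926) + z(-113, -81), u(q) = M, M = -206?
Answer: √59234/2 ≈ 121.69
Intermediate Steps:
z(H, m) = 3*H + 6*m (z(H, m) = 3*((H + m) + m) = 3*(H + 2*m) = 3*H + 6*m)
u(q) = -206
j = 30029/2 (j = ((13928 + 16926) + (3*(-113) + 6*(-81)))/2 = (30854 + (-339 - 486))/2 = (30854 - 825)/2 = (½)*30029 = 30029/2 ≈ 15015.)
√(j + u(64)) = √(30029/2 - 206) = √(29617/2) = √59234/2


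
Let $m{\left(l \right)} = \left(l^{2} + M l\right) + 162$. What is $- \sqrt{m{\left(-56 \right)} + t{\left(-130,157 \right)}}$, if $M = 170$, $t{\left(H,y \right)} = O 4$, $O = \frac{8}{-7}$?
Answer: $- \frac{i \sqrt{305102}}{7} \approx - 78.909 i$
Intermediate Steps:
$O = - \frac{8}{7}$ ($O = 8 \left(- \frac{1}{7}\right) = - \frac{8}{7} \approx -1.1429$)
$t{\left(H,y \right)} = - \frac{32}{7}$ ($t{\left(H,y \right)} = \left(- \frac{8}{7}\right) 4 = - \frac{32}{7}$)
$m{\left(l \right)} = 162 + l^{2} + 170 l$ ($m{\left(l \right)} = \left(l^{2} + 170 l\right) + 162 = 162 + l^{2} + 170 l$)
$- \sqrt{m{\left(-56 \right)} + t{\left(-130,157 \right)}} = - \sqrt{\left(162 + \left(-56\right)^{2} + 170 \left(-56\right)\right) - \frac{32}{7}} = - \sqrt{\left(162 + 3136 - 9520\right) - \frac{32}{7}} = - \sqrt{-6222 - \frac{32}{7}} = - \sqrt{- \frac{43586}{7}} = - \frac{i \sqrt{305102}}{7}$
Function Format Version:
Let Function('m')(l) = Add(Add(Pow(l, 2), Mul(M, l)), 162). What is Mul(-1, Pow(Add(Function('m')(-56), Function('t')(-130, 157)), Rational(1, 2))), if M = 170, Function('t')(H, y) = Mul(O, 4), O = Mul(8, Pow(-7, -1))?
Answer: Mul(Rational(-1, 7), I, Pow(305102, Rational(1, 2))) ≈ Mul(-78.909, I)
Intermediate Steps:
O = Rational(-8, 7) (O = Mul(8, Rational(-1, 7)) = Rational(-8, 7) ≈ -1.1429)
Function('t')(H, y) = Rational(-32, 7) (Function('t')(H, y) = Mul(Rational(-8, 7), 4) = Rational(-32, 7))
Function('m')(l) = Add(162, Pow(l, 2), Mul(170, l)) (Function('m')(l) = Add(Add(Pow(l, 2), Mul(170, l)), 162) = Add(162, Pow(l, 2), Mul(170, l)))
Mul(-1, Pow(Add(Function('m')(-56), Function('t')(-130, 157)), Rational(1, 2))) = Mul(-1, Pow(Add(Add(162, Pow(-56, 2), Mul(170, -56)), Rational(-32, 7)), Rational(1, 2))) = Mul(-1, Pow(Add(Add(162, 3136, -9520), Rational(-32, 7)), Rational(1, 2))) = Mul(-1, Pow(Add(-6222, Rational(-32, 7)), Rational(1, 2))) = Mul(-1, Pow(Rational(-43586, 7), Rational(1, 2))) = Mul(-1, Mul(Rational(1, 7), I, Pow(305102, Rational(1, 2)))) = Mul(Rational(-1, 7), I, Pow(305102, Rational(1, 2)))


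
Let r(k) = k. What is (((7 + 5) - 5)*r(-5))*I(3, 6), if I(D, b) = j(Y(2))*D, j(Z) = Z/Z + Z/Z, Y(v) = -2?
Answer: -210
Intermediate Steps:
j(Z) = 2 (j(Z) = 1 + 1 = 2)
I(D, b) = 2*D
(((7 + 5) - 5)*r(-5))*I(3, 6) = (((7 + 5) - 5)*(-5))*(2*3) = ((12 - 5)*(-5))*6 = (7*(-5))*6 = -35*6 = -210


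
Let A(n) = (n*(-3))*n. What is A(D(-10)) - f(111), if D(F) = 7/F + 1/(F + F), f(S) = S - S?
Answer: -27/16 ≈ -1.6875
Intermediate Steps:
f(S) = 0
D(F) = 15/(2*F) (D(F) = 7/F + 1/(2*F) = 15/(2*F))
A(n) = -3*n² (A(n) = (-3*n)*n = -3*n²)
A(D(-10)) - f(111) = -3*((15/2)/(-10))² - 1*0 = -3*((15/2)*(-⅒))² + 0 = -3*(-¾)² + 0 = -3*9/16 + 0 = -27/16 + 0 = -27/16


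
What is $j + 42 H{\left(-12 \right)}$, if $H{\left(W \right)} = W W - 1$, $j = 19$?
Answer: $6025$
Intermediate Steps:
$H{\left(W \right)} = -1 + W^{2}$ ($H{\left(W \right)} = W^{2} - 1 = -1 + W^{2}$)
$j + 42 H{\left(-12 \right)} = 19 + 42 \left(-1 + \left(-12\right)^{2}\right) = 19 + 42 \left(-1 + 144\right) = 19 + 42 \cdot 143 = 19 + 6006 = 6025$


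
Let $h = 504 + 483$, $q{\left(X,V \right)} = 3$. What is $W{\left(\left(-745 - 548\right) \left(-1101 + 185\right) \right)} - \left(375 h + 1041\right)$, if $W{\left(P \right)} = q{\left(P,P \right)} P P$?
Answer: $4208324432466$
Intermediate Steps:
$h = 987$
$W{\left(P \right)} = 3 P^{2}$ ($W{\left(P \right)} = 3 P P = 3 P^{2}$)
$W{\left(\left(-745 - 548\right) \left(-1101 + 185\right) \right)} - \left(375 h + 1041\right) = 3 \left(\left(-745 - 548\right) \left(-1101 + 185\right)\right)^{2} - \left(375 \cdot 987 + 1041\right) = 3 \left(\left(-1293\right) \left(-916\right)\right)^{2} - \left(370125 + 1041\right) = 3 \cdot 1184388^{2} - 371166 = 3 \cdot 1402774934544 - 371166 = 4208324803632 - 371166 = 4208324432466$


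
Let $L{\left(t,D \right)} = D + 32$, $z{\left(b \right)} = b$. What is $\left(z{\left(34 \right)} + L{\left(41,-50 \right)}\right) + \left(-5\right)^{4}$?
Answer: $641$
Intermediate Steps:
$L{\left(t,D \right)} = 32 + D$
$\left(z{\left(34 \right)} + L{\left(41,-50 \right)}\right) + \left(-5\right)^{4} = \left(34 + \left(32 - 50\right)\right) + \left(-5\right)^{4} = \left(34 - 18\right) + 625 = 16 + 625 = 641$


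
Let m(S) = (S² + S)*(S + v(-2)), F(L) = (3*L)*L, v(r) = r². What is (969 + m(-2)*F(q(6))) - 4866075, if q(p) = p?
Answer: -4864674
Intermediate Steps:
F(L) = 3*L²
m(S) = (4 + S)*(S + S²) (m(S) = (S² + S)*(S + (-2)²) = (S + S²)*(S + 4) = (S + S²)*(4 + S) = (4 + S)*(S + S²))
(969 + m(-2)*F(q(6))) - 4866075 = (969 + (-2*(4 + (-2)² + 5*(-2)))*(3*6²)) - 4866075 = (969 + (-2*(4 + 4 - 10))*(3*36)) - 4866075 = (969 - 2*(-2)*108) - 4866075 = (969 + 4*108) - 4866075 = (969 + 432) - 4866075 = 1401 - 4866075 = -4864674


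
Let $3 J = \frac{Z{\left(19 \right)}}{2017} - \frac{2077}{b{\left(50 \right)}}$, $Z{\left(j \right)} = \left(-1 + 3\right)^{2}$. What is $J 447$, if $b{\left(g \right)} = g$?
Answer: $- \frac{624177241}{100850} \approx -6189.2$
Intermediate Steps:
$Z{\left(j \right)} = 4$ ($Z{\left(j \right)} = 2^{2} = 4$)
$J = - \frac{4189109}{302550}$ ($J = \frac{\frac{4}{2017} - \frac{2077}{50}}{3} = \frac{1}{3} \left(- \frac{4189109}{100850}\right) = - \frac{4189109}{302550} \approx -13.846$)
$J 447 = \left(- \frac{4189109}{302550}\right) 447 = - \frac{624177241}{100850}$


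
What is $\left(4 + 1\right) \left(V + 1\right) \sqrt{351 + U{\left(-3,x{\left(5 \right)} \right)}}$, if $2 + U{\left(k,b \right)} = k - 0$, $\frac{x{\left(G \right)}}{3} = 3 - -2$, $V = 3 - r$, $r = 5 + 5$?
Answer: $- 30 \sqrt{346} \approx -558.03$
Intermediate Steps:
$r = 10$
$V = -7$ ($V = 3 - 10 = -7$)
$x{\left(G \right)} = 15$ ($x{\left(G \right)} = 3 \left(3 - -2\right) = 3 \left(3 + 2\right) = 3 \cdot 5 = 15$)
$U{\left(k,b \right)} = -2 + k$ ($U{\left(k,b \right)} = -2 + \left(k - 0\right) = -2 + \left(k + 0\right) = -2 + k$)
$\left(4 + 1\right) \left(V + 1\right) \sqrt{351 + U{\left(-3,x{\left(5 \right)} \right)}} = \left(4 + 1\right) \left(-7 + 1\right) \sqrt{351 - 5} = 5 \left(-6\right) \sqrt{351 - 5} = - 30 \sqrt{346}$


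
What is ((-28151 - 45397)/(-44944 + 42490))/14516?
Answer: 6129/2968522 ≈ 0.0020647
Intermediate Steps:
((-28151 - 45397)/(-44944 + 42490))/14516 = -73548/(-2454)*(1/14516) = -73548*(-1/2454)*(1/14516) = (12258/409)*(1/14516) = 6129/2968522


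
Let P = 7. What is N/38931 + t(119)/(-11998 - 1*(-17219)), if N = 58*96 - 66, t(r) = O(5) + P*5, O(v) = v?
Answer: 10094394/67752917 ≈ 0.14899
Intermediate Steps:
t(r) = 40 (t(r) = 5 + 7*5 = 5 + 35 = 40)
N = 5502 (N = 5568 - 66 = 5502)
N/38931 + t(119)/(-11998 - 1*(-17219)) = 5502/38931 + 40/(-11998 - 1*(-17219)) = 5502*(1/38931) + 40/(-11998 + 17219) = 1834/12977 + 40/5221 = 10094394/67752917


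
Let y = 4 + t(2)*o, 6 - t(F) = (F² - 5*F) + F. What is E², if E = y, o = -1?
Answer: 36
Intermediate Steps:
t(F) = 6 - F² + 4*F (t(F) = 6 - ((F² - 5*F) + F) = 6 - (F² - 4*F) = 6 + (-F² + 4*F) = 6 - F² + 4*F)
y = -6 (y = 4 + (6 - 1*2² + 4*2)*(-1) = 4 + (6 - 1*4 + 8)*(-1) = 4 + (6 - 4 + 8)*(-1) = 4 + 10*(-1) = 4 - 10 = -6)
E = -6
E² = (-6)² = 36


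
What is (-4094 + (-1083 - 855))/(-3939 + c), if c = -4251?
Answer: 232/315 ≈ 0.73651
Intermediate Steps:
(-4094 + (-1083 - 855))/(-3939 + c) = (-4094 + (-1083 - 855))/(-3939 - 4251) = (-4094 - 1938)/(-8190) = -6032*(-1/8190) = 232/315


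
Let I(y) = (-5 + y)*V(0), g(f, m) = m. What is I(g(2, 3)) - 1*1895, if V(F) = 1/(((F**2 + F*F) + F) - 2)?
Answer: -1894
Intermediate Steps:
V(F) = 1/(-2 + F + 2*F**2) (V(F) = 1/(((F**2 + F**2) + F) - 2) = 1/((2*F**2 + F) - 2) = 1/((F + 2*F**2) - 2) = 1/(-2 + F + 2*F**2))
I(y) = 5/2 - y/2 (I(y) = (-5 + y)/(-2 + 0 + 2*0**2) = (-5 + y)/(-2 + 0 + 2*0) = (-5 + y)/(-2 + 0 + 0) = (-5 + y)/(-2) = (-5 + y)*(-1/2) = 5/2 - y/2)
I(g(2, 3)) - 1*1895 = (5/2 - 1/2*3) - 1*1895 = (5/2 - 3/2) - 1895 = 1 - 1895 = -1894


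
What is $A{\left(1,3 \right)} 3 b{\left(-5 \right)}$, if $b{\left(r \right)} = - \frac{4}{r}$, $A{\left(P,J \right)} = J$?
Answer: $\frac{36}{5} \approx 7.2$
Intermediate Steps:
$A{\left(1,3 \right)} 3 b{\left(-5 \right)} = 3 \cdot 3 \left(- \frac{4}{-5}\right) = 9 \left(\left(-4\right) \left(- \frac{1}{5}\right)\right) = 9 \cdot \frac{4}{5} = \frac{36}{5}$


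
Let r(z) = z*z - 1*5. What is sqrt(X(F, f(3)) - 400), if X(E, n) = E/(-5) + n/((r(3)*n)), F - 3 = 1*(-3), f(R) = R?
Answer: I*sqrt(1599)/2 ≈ 19.994*I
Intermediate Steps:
r(z) = -5 + z**2 (r(z) = z**2 - 5 = -5 + z**2)
F = 0 (F = 3 + 1*(-3) = 3 - 3 = 0)
X(E, n) = 1/4 - E/5 (X(E, n) = E/(-5) + n/(((-5 + 3**2)*n)) = E*(-1/5) + n/(((-5 + 9)*n)) = -E/5 + n/((4*n)) = -E/5 + n*(1/(4*n)) = -E/5 + 1/4 = 1/4 - E/5)
sqrt(X(F, f(3)) - 400) = sqrt((1/4 - 1/5*0) - 400) = sqrt((1/4 + 0) - 400) = sqrt(1/4 - 400) = sqrt(-1599/4) = I*sqrt(1599)/2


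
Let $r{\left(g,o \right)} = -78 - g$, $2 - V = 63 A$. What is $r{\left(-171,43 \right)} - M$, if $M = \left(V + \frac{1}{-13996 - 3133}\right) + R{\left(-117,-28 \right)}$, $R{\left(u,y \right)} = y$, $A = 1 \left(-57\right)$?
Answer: $- \frac{59471887}{17129} \approx -3472.0$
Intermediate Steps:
$A = -57$
$V = 3593$ ($V = 2 - 63 \left(-57\right) = 2 - -3591 = 2 + 3591 = 3593$)
$M = \frac{61064884}{17129}$ ($M = \left(3593 + \frac{1}{-13996 - 3133}\right) - 28 = \left(3593 + \frac{1}{-17129}\right) - 28 = \left(3593 - \frac{1}{17129}\right) - 28 = \frac{61544496}{17129} - 28 = \frac{61064884}{17129} \approx 3565.0$)
$r{\left(-171,43 \right)} - M = \left(-78 - -171\right) - \frac{61064884}{17129} = \left(-78 + 171\right) - \frac{61064884}{17129} = 93 - \frac{61064884}{17129} = - \frac{59471887}{17129}$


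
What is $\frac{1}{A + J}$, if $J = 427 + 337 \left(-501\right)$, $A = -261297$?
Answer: $- \frac{1}{429707} \approx -2.3272 \cdot 10^{-6}$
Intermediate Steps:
$J = -168410$ ($J = 427 - 168837 = -168410$)
$\frac{1}{A + J} = \frac{1}{-261297 - 168410} = \frac{1}{-429707} = - \frac{1}{429707}$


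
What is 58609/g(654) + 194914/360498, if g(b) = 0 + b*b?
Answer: 17416043951/25698460428 ≈ 0.67771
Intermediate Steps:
g(b) = b**2 (g(b) = 0 + b**2 = b**2)
58609/g(654) + 194914/360498 = 58609/(654**2) + 194914/360498 = 58609/427716 + 194914*(1/360498) = 58609*(1/427716) + 97457/180249 = 58609/427716 + 97457/180249 = 17416043951/25698460428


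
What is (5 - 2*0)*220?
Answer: 1100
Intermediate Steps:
(5 - 2*0)*220 = (5 + 0)*220 = 5*220 = 1100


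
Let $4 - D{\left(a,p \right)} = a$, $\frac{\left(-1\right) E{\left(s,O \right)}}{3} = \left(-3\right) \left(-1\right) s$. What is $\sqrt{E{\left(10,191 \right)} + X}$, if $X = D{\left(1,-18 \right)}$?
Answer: $i \sqrt{87} \approx 9.3274 i$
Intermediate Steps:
$E{\left(s,O \right)} = - 9 s$ ($E{\left(s,O \right)} = - 3 \left(-3\right) \left(-1\right) s = - 3 \cdot 3 s = - 9 s$)
$D{\left(a,p \right)} = 4 - a$
$X = 3$ ($X = 4 - 1 = 3$)
$\sqrt{E{\left(10,191 \right)} + X} = \sqrt{\left(-9\right) 10 + 3} = \sqrt{-90 + 3} = \sqrt{-87} = i \sqrt{87}$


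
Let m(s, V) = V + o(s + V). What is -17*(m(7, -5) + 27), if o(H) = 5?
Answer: -459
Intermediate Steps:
m(s, V) = 5 + V (m(s, V) = V + 5 = 5 + V)
-17*(m(7, -5) + 27) = -17*((5 - 5) + 27) = -17*(0 + 27) = -17*27 = -459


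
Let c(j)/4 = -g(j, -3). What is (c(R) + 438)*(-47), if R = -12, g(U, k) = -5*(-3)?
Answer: -17766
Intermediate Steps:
g(U, k) = 15
c(j) = -60 (c(j) = 4*(-1*15) = 4*(-15) = -60)
(c(R) + 438)*(-47) = (-60 + 438)*(-47) = 378*(-47) = -17766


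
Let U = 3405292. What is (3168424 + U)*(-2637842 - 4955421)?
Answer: -49915954475308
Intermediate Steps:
(3168424 + U)*(-2637842 - 4955421) = (3168424 + 3405292)*(-2637842 - 4955421) = 6573716*(-7593263) = -49915954475308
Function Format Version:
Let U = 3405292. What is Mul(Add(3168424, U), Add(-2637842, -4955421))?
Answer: -49915954475308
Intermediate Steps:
Mul(Add(3168424, U), Add(-2637842, -4955421)) = Mul(Add(3168424, 3405292), Add(-2637842, -4955421)) = Mul(6573716, -7593263) = -49915954475308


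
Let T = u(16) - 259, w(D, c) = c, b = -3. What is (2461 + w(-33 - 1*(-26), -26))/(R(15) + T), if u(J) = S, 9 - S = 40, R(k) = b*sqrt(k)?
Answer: -141230/16793 + 1461*sqrt(15)/16793 ≈ -8.0731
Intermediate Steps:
R(k) = -3*sqrt(k)
S = -31 (S = 9 - 1*40 = 9 - 40 = -31)
u(J) = -31
T = -290 (T = -31 - 259 = -290)
(2461 + w(-33 - 1*(-26), -26))/(R(15) + T) = (2461 - 26)/(-3*sqrt(15) - 290) = 2435/(-290 - 3*sqrt(15))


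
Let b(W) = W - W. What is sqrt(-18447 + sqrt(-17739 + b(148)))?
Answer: sqrt(-18447 + 9*I*sqrt(219)) ≈ 0.4903 + 135.82*I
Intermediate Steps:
b(W) = 0
sqrt(-18447 + sqrt(-17739 + b(148))) = sqrt(-18447 + sqrt(-17739 + 0)) = sqrt(-18447 + sqrt(-17739)) = sqrt(-18447 + 9*I*sqrt(219))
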